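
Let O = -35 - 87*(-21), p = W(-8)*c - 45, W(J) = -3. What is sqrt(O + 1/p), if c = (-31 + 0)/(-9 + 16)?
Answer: sqrt(88315374)/222 ≈ 42.332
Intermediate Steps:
c = -31/7 ≈ -4.4286
p = -222/7 (p = -3*(-31/7) - 45 = 93/7 - 45 = -222/7 ≈ -31.714)
O = 1792 (O = -35 + 1827 = 1792)
sqrt(O + 1/p) = sqrt(1792 + 1/(-222/7)) = sqrt(1792 - 7/222) = sqrt(397817/222) = sqrt(88315374)/222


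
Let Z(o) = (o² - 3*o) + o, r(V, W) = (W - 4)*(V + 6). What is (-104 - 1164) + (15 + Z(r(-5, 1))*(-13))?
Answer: -1448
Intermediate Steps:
r(V, W) = (-4 + W)*(6 + V)
Z(o) = o² - 2*o
(-104 - 1164) + (15 + Z(r(-5, 1))*(-13)) = (-104 - 1164) + (15 + ((-24 - 4*(-5) + 6*1 - 5*1)*(-2 + (-24 - 4*(-5) + 6*1 - 5*1)))*(-13)) = -1268 + (15 + ((-24 + 20 + 6 - 5)*(-2 + (-24 + 20 + 6 - 5)))*(-13)) = -1268 + (15 - 3*(-2 - 3)*(-13)) = -1268 + (15 - 3*(-5)*(-13)) = -1268 + (15 + 15*(-13)) = -1268 + (15 - 195) = -1268 - 180 = -1448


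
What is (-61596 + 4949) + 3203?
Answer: -53444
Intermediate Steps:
(-61596 + 4949) + 3203 = -56647 + 3203 = -53444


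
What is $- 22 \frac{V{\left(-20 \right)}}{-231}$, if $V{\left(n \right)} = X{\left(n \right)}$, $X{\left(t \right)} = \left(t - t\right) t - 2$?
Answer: $- \frac{4}{21} \approx -0.19048$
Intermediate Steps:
$X{\left(t \right)} = -2$ ($X{\left(t \right)} = 0 t - 2 = 0 - 2 = -2$)
$V{\left(n \right)} = -2$
$- 22 \frac{V{\left(-20 \right)}}{-231} = - 22 \left(- \frac{2}{-231}\right) = - 22 \left(\left(-2\right) \left(- \frac{1}{231}\right)\right) = \left(-22\right) \frac{2}{231} = - \frac{4}{21}$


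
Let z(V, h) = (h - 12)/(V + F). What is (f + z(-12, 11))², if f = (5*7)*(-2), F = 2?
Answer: 488601/100 ≈ 4886.0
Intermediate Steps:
z(V, h) = (-12 + h)/(2 + V) (z(V, h) = (h - 12)/(V + 2) = (-12 + h)/(2 + V))
f = -70 (f = 35*(-2) = -70)
(f + z(-12, 11))² = (-70 + (-12 + 11)/(2 - 12))² = (-70 - 1/(-10))² = (-70 - ⅒*(-1))² = (-70 + ⅒)² = (-699/10)² = 488601/100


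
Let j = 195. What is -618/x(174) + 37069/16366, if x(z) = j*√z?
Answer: 37069/16366 - 103*√174/5655 ≈ 2.0247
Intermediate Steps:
x(z) = 195*√z
-618/x(174) + 37069/16366 = -618*√174/33930 + 37069/16366 = -103*√174/5655 + 37069*(1/16366) = -103*√174/5655 + 37069/16366 = 37069/16366 - 103*√174/5655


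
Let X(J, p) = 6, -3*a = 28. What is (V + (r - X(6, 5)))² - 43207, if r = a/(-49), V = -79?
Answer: -15882326/441 ≈ -36014.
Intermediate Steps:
a = -28/3 (a = -⅓*28 = -28/3 ≈ -9.3333)
r = 4/21 (r = -28/3/(-49) = -28/3*(-1/49) = 4/21 ≈ 0.19048)
(V + (r - X(6, 5)))² - 43207 = (-79 + (4/21 - 1*6))² - 43207 = (-79 + (4/21 - 6))² - 43207 = (-79 - 122/21)² - 43207 = (-1781/21)² - 43207 = 3171961/441 - 43207 = -15882326/441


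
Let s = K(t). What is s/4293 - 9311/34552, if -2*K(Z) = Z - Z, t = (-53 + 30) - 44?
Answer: -9311/34552 ≈ -0.26948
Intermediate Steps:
t = -67 (t = -23 - 44 = -67)
K(Z) = 0 (K(Z) = -(Z - Z)/2 = -½*0 = 0)
s = 0
s/4293 - 9311/34552 = 0/4293 - 9311/34552 = 0*(1/4293) - 9311*1/34552 = 0 - 9311/34552 = -9311/34552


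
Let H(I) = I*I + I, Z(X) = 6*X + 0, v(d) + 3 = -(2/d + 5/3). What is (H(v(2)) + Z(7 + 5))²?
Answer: 784996/81 ≈ 9691.3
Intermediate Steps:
v(d) = -14/3 - 2/d (v(d) = -3 - (2/d + 5/3) = -3 - (5/3 + 2/d) = -3 + (-5/3 - 2/d) = -14/3 - 2/d)
Z(X) = 6*X
H(I) = I + I² (H(I) = I² + I = I + I²)
(H(v(2)) + Z(7 + 5))² = ((-14/3 - 2/2)*(1 + (-14/3 - 2/2)) + 6*(7 + 5))² = ((-14/3 - 2*½)*(1 + (-14/3 - 2*½)) + 6*12)² = ((-14/3 - 1)*(1 + (-14/3 - 1)) + 72)² = (-17*(1 - 17/3)/3 + 72)² = (-17/3*(-14/3) + 72)² = (238/9 + 72)² = (886/9)² = 784996/81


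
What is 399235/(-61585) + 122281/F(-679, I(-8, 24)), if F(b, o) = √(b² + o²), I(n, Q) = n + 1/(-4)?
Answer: -79847/12317 + 28772*√7377745/433985 ≈ 173.59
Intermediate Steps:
I(n, Q) = -¼ + n (I(n, Q) = n - ¼ = -¼ + n)
399235/(-61585) + 122281/F(-679, I(-8, 24)) = 399235/(-61585) + 122281/(√((-679)² + (-¼ - 8)²)) = 399235*(-1/61585) + 122281/(√(461041 + (-33/4)²)) = -79847/12317 + 122281/(√(461041 + 1089/16)) = -79847/12317 + 122281/(√(7377745/16)) = -79847/12317 + 122281/((√7377745/4)) = -79847/12317 + 122281*(4*√7377745/7377745) = -79847/12317 + 28772*√7377745/433985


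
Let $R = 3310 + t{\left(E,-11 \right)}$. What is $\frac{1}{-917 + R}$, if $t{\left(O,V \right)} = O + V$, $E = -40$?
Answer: $\frac{1}{2342} \approx 0.00042699$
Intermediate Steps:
$R = 3259$ ($R = 3310 - 51 = 3259$)
$\frac{1}{-917 + R} = \frac{1}{-917 + 3259} = \frac{1}{2342}$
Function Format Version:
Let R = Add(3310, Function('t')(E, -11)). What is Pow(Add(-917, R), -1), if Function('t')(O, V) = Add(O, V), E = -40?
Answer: Rational(1, 2342) ≈ 0.00042699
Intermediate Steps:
R = 3259 (R = Add(3310, Add(-40, -11)) = Add(3310, -51) = 3259)
Pow(Add(-917, R), -1) = Pow(Add(-917, 3259), -1) = Pow(2342, -1) = Rational(1, 2342)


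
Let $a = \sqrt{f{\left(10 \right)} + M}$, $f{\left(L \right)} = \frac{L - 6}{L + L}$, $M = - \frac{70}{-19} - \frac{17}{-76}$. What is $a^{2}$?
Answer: $\frac{1561}{380} \approx 4.1079$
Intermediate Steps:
$M = \frac{297}{76}$ ($M = \left(-70\right) \left(- \frac{1}{19}\right) - - \frac{17}{76} = \frac{70}{19} + \frac{17}{76} = \frac{297}{76} \approx 3.9079$)
$f{\left(L \right)} = \frac{-6 + L}{2 L}$
$a = \frac{\sqrt{148295}}{190}$ ($a = \sqrt{\frac{-6 + 10}{2 \cdot 10} + \frac{297}{76}} = \sqrt{\frac{1}{2} \cdot \frac{1}{10} \cdot 4 + \frac{297}{76}} = \sqrt{\frac{1}{5} + \frac{297}{76}} = \sqrt{\frac{1561}{380}} = \frac{\sqrt{148295}}{190} \approx 2.0268$)
$a^{2} = \left(\frac{\sqrt{148295}}{190}\right)^{2} = \frac{1561}{380}$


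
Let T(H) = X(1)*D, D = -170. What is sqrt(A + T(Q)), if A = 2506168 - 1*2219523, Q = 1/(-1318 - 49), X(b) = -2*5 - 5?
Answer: sqrt(289195) ≈ 537.77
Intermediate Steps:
X(b) = -15 (X(b) = -10 - 5 = -15)
Q = -1/1367 (Q = 1/(-1367) = -1/1367 ≈ -0.00073153)
T(H) = 2550 (T(H) = -15*(-170) = 2550)
A = 286645 (A = 2506168 - 2219523 = 286645)
sqrt(A + T(Q)) = sqrt(286645 + 2550) = sqrt(289195)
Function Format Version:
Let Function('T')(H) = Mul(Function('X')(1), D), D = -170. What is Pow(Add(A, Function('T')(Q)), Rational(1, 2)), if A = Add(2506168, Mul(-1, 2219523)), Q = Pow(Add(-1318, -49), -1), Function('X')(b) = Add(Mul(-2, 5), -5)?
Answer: Pow(289195, Rational(1, 2)) ≈ 537.77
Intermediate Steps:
Function('X')(b) = -15 (Function('X')(b) = Add(-10, -5) = -15)
Q = Rational(-1, 1367) (Q = Pow(-1367, -1) = Rational(-1, 1367) ≈ -0.00073153)
Function('T')(H) = 2550 (Function('T')(H) = Mul(-15, -170) = 2550)
A = 286645 (A = Add(2506168, -2219523) = 286645)
Pow(Add(A, Function('T')(Q)), Rational(1, 2)) = Pow(Add(286645, 2550), Rational(1, 2)) = Pow(289195, Rational(1, 2))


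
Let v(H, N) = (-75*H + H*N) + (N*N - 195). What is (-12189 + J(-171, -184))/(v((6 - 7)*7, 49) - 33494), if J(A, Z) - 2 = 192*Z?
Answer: 47515/31106 ≈ 1.5275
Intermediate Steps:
v(H, N) = -195 + N² - 75*H + H*N (v(H, N) = (-75*H + H*N) + (N² - 195) = (-75*H + H*N) + (-195 + N²) = -195 + N² - 75*H + H*N)
J(A, Z) = 2 + 192*Z
(-12189 + J(-171, -184))/(v((6 - 7)*7, 49) - 33494) = (-12189 + (2 + 192*(-184)))/((-195 + 49² - 75*(6 - 7)*7 + ((6 - 7)*7)*49) - 33494) = (-12189 + (2 - 35328))/((-195 + 2401 - (-75)*7 - 1*7*49) - 33494) = (-12189 - 35326)/((-195 + 2401 - 75*(-7) - 7*49) - 33494) = -47515/((-195 + 2401 + 525 - 343) - 33494) = -47515/(2388 - 33494) = -47515/(-31106) = -47515*(-1/31106) = 47515/31106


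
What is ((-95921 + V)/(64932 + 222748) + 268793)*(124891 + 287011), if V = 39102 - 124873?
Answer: 3981351464412287/35960 ≈ 1.1072e+11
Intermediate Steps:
V = -85771
((-95921 + V)/(64932 + 222748) + 268793)*(124891 + 287011) = ((-95921 - 85771)/(64932 + 222748) + 268793)*(124891 + 287011) = (-181692/287680 + 268793)*411902 = (-181692*1/287680 + 268793)*411902 = (-45423/71920 + 268793)*411902 = (19331547137/71920)*411902 = 3981351464412287/35960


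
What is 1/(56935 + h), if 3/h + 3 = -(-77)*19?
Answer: 1460/83125103 ≈ 1.7564e-5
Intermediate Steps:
h = 3/1460 (h = 3/(-3 - (-77)*19) = 3/(-3 - 11*(-133)) = 3/(-3 + 1463) = 3/1460 ≈ 0.0020548)
1/(56935 + h) = 1/(56935 + 3/1460) = 1/(83125103/1460) = 1460/83125103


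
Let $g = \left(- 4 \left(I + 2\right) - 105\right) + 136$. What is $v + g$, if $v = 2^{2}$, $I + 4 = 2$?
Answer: $35$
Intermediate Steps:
$I = -2$ ($I = -4 + 2 = -2$)
$g = 31$ ($g = \left(- 4 \left(-2 + 2\right) - 105\right) + 136 = \left(\left(-4\right) 0 - 105\right) + 136 = \left(0 - 105\right) + 136 = -105 + 136 = 31$)
$v = 4$
$v + g = 4 + 31 = 35$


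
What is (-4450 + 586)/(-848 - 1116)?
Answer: 966/491 ≈ 1.9674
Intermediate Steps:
(-4450 + 586)/(-848 - 1116) = -3864/(-1964) = -3864*(-1/1964) = 966/491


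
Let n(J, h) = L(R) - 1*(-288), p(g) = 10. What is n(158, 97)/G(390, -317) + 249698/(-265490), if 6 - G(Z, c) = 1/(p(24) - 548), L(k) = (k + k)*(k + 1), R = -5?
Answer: 23021576259/428633605 ≈ 53.709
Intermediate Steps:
L(k) = 2*k*(1 + k) (L(k) = (2*k)*(1 + k) = 2*k*(1 + k))
G(Z, c) = 3229/538 (G(Z, c) = 6 - 1/(10 - 548) = 6 - 1/(-538) = 6 - 1*(-1/538) = 6 + 1/538 = 3229/538)
n(J, h) = 328 (n(J, h) = 2*(-5)*(1 - 5) - 1*(-288) = 2*(-5)*(-4) + 288 = 40 + 288 = 328)
n(158, 97)/G(390, -317) + 249698/(-265490) = 328/(3229/538) + 249698/(-265490) = 328*(538/3229) + 249698*(-1/265490) = 176464/3229 - 124849/132745 = 23021576259/428633605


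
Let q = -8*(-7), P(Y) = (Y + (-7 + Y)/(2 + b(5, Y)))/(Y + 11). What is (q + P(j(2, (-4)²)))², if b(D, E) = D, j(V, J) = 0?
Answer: 378225/121 ≈ 3125.8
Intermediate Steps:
P(Y) = (-1 + 8*Y/7)/(11 + Y) (P(Y) = (Y + (-7 + Y)/(2 + 5))/(Y + 11) = (Y + (-7 + Y)/7)/(11 + Y) = (Y + (-7 + Y)*(⅐))/(11 + Y) = (Y + (-1 + Y/7))/(11 + Y) = (-1 + 8*Y/7)/(11 + Y))
q = 56
(q + P(j(2, (-4)²)))² = (56 + (-7 + 8*0)/(7*(11 + 0)))² = (56 + (⅐)*(-7 + 0)/11)² = (56 + (⅐)*(1/11)*(-7))² = (56 - 1/11)² = (615/11)² = 378225/121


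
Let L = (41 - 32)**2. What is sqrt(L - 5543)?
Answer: I*sqrt(5462) ≈ 73.905*I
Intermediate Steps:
L = 81 (L = 9**2 = 81)
sqrt(L - 5543) = sqrt(81 - 5543) = sqrt(-5462) = I*sqrt(5462)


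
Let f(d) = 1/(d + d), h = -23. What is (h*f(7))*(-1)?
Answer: 23/14 ≈ 1.6429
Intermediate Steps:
f(d) = 1/(2*d)
(h*f(7))*(-1) = -23/(2*7)*(-1) = -23*1/14*(-1) = -23/14*(-1) = 23/14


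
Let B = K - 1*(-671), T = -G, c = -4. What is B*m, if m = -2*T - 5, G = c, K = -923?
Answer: 3276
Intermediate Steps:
G = -4
T = 4 (T = -1*(-4) = 4)
m = -13 (m = -2*4 - 5 = -8 - 5 = -13)
B = -252 (B = -923 - 1*(-671) = -923 + 671 = -252)
B*m = -252*(-13) = 3276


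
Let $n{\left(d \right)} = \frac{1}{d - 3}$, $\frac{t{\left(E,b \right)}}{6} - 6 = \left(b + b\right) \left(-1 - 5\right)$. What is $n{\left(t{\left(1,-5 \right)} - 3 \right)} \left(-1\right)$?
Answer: $- \frac{1}{390} \approx -0.0025641$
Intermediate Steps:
$t{\left(E,b \right)} = 36 - 72 b$ ($t{\left(E,b \right)} = 36 + 6 \left(b + b\right) \left(-1 - 5\right) = 36 + 6 \cdot 2 b \left(-6\right) = 36 + 6 \left(- 12 b\right) = 36 - 72 b$)
$n{\left(d \right)} = \frac{1}{-3 + d}$
$n{\left(t{\left(1,-5 \right)} - 3 \right)} \left(-1\right) = \frac{1}{-3 + \left(\left(36 - -360\right) - 3\right)} \left(-1\right) = \frac{1}{-3 + \left(\left(36 + 360\right) - 3\right)} \left(-1\right) = \frac{1}{-3 + \left(396 - 3\right)} \left(-1\right) = \frac{1}{-3 + 393} \left(-1\right) = \frac{1}{390} \left(-1\right) = - \frac{1}{390}$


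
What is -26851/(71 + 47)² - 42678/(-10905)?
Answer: 100479439/50613740 ≈ 1.9852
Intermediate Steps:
-26851/(71 + 47)² - 42678/(-10905) = -26851/(118²) - 42678*(-1/10905) = -26851/13924 + 14226/3635 = 100479439/50613740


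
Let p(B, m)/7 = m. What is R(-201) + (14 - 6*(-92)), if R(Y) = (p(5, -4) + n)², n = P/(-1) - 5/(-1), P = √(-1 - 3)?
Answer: 1091 + 92*I ≈ 1091.0 + 92.0*I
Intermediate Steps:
P = 2*I (P = √(-4) = 2*I ≈ 2.0*I)
p(B, m) = 7*m
n = 5 - 2*I (n = (2*I)/(-1) - 5/(-1) = (2*I)*(-1) - 5*(-1) = -2*I + 5 = 5 - 2*I ≈ 5.0 - 2.0*I)
R(Y) = (-23 - 2*I)² (R(Y) = (7*(-4) + (5 - 2*I))² = (-28 + (5 - 2*I))² = (-23 - 2*I)²)
R(-201) + (14 - 6*(-92)) = (525 + 92*I) + (14 - 6*(-92)) = (525 + 92*I) + (14 + 552) = (525 + 92*I) + 566 = 1091 + 92*I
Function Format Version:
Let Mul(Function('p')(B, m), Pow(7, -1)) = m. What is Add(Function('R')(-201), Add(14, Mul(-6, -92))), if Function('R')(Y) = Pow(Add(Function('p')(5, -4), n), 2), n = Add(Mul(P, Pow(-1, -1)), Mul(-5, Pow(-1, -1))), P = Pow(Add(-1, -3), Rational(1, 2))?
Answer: Add(1091, Mul(92, I)) ≈ Add(1091.0, Mul(92.000, I))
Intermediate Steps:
P = Mul(2, I) (P = Pow(-4, Rational(1, 2)) = Mul(2, I) ≈ Mul(2.0000, I))
Function('p')(B, m) = Mul(7, m)
n = Add(5, Mul(-2, I)) (n = Add(Mul(Mul(2, I), Pow(-1, -1)), Mul(-5, Pow(-1, -1))) = Add(Mul(Mul(2, I), -1), Mul(-5, -1)) = Add(Mul(-2, I), 5) = Add(5, Mul(-2, I)) ≈ Add(5.0000, Mul(-2.0000, I)))
Function('R')(Y) = Pow(Add(-23, Mul(-2, I)), 2) (Function('R')(Y) = Pow(Add(Mul(7, -4), Add(5, Mul(-2, I))), 2) = Pow(Add(-28, Add(5, Mul(-2, I))), 2) = Pow(Add(-23, Mul(-2, I)), 2))
Add(Function('R')(-201), Add(14, Mul(-6, -92))) = Add(Add(525, Mul(92, I)), Add(14, Mul(-6, -92))) = Add(Add(525, Mul(92, I)), Add(14, 552)) = Add(Add(525, Mul(92, I)), 566) = Add(1091, Mul(92, I))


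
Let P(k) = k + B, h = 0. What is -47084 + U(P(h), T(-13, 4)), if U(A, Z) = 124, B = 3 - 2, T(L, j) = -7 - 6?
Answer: -46960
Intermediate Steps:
T(L, j) = -13
B = 1
P(k) = 1 + k (P(k) = k + 1 = 1 + k)
-47084 + U(P(h), T(-13, 4)) = -47084 + 124 = -46960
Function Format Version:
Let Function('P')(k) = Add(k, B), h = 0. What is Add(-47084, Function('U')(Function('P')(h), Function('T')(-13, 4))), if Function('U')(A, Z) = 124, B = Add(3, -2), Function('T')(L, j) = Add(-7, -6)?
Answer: -46960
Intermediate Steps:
Function('T')(L, j) = -13
B = 1
Function('P')(k) = Add(1, k) (Function('P')(k) = Add(k, 1) = Add(1, k))
Add(-47084, Function('U')(Function('P')(h), Function('T')(-13, 4))) = Add(-47084, 124) = -46960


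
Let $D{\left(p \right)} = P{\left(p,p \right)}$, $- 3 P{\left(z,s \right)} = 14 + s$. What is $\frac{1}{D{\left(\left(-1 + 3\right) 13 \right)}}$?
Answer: $- \frac{3}{40} \approx -0.075$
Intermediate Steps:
$P{\left(z,s \right)} = - \frac{14}{3} - \frac{s}{3}$ ($P{\left(z,s \right)} = - \frac{14 + s}{3} = - \frac{14}{3} - \frac{s}{3}$)
$D{\left(p \right)} = - \frac{14}{3} - \frac{p}{3}$
$\frac{1}{D{\left(\left(-1 + 3\right) 13 \right)}} = \frac{1}{- \frac{14}{3} - \frac{\left(-1 + 3\right) 13}{3}} = \frac{1}{- \frac{14}{3} - \frac{2 \cdot 13}{3}} = \frac{1}{- \frac{14}{3} - \frac{26}{3}} = \frac{1}{- \frac{40}{3}} = - \frac{3}{40}$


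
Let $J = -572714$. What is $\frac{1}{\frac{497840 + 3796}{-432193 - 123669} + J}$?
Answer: $- \frac{277931}{159175225552} \approx -1.7461 \cdot 10^{-6}$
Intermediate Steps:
$\frac{1}{\frac{497840 + 3796}{-432193 - 123669} + J} = \frac{1}{\frac{497840 + 3796}{-432193 - 123669} - 572714} = \frac{1}{\frac{501636}{-555862} - 572714} = \frac{1}{501636 \left(- \frac{1}{555862}\right) - 572714} = \frac{1}{- \frac{250818}{277931} - 572714} = \frac{1}{- \frac{159175225552}{277931}} = - \frac{277931}{159175225552}$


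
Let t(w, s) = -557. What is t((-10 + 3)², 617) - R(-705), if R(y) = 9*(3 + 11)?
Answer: -683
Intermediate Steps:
R(y) = 126 (R(y) = 9*14 = 126)
t((-10 + 3)², 617) - R(-705) = -557 - 1*126 = -557 - 126 = -683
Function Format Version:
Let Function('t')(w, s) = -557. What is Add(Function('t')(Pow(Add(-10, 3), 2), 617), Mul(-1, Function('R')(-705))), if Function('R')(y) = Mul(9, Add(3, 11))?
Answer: -683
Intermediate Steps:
Function('R')(y) = 126 (Function('R')(y) = Mul(9, 14) = 126)
Add(Function('t')(Pow(Add(-10, 3), 2), 617), Mul(-1, Function('R')(-705))) = Add(-557, Mul(-1, 126)) = Add(-557, -126) = -683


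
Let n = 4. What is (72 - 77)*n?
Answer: -20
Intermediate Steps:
(72 - 77)*n = (72 - 77)*4 = -5*4 = -20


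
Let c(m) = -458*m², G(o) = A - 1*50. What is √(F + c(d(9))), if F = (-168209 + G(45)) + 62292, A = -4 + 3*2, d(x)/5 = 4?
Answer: I*√289165 ≈ 537.74*I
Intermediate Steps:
d(x) = 20 (d(x) = 5*4 = 20)
A = 2 (A = -4 + 6 = 2)
G(o) = -48 (G(o) = 2 - 1*50 = 2 - 50 = -48)
F = -105965 (F = (-168209 - 48) + 62292 = -168257 + 62292 = -105965)
√(F + c(d(9))) = √(-105965 - 458*20²) = √(-105965 - 458*400) = √(-105965 - 183200) = √(-289165) = I*√289165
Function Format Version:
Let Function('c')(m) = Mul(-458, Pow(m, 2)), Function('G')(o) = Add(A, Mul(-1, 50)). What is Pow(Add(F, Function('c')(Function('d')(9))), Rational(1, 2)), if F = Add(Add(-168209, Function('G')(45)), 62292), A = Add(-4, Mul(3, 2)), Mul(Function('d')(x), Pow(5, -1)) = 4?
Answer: Mul(I, Pow(289165, Rational(1, 2))) ≈ Mul(537.74, I)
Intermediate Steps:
Function('d')(x) = 20 (Function('d')(x) = Mul(5, 4) = 20)
A = 2 (A = Add(-4, 6) = 2)
Function('G')(o) = -48 (Function('G')(o) = Add(2, Mul(-1, 50)) = Add(2, -50) = -48)
F = -105965 (F = Add(Add(-168209, -48), 62292) = Add(-168257, 62292) = -105965)
Pow(Add(F, Function('c')(Function('d')(9))), Rational(1, 2)) = Pow(Add(-105965, Mul(-458, Pow(20, 2))), Rational(1, 2)) = Pow(Add(-105965, Mul(-458, 400)), Rational(1, 2)) = Pow(Add(-105965, -183200), Rational(1, 2)) = Pow(-289165, Rational(1, 2)) = Mul(I, Pow(289165, Rational(1, 2)))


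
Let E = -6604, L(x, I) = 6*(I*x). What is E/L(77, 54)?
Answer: -1651/6237 ≈ -0.26471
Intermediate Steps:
L(x, I) = 6*I*x
E/L(77, 54) = -6604/(6*54*77) = -6604/24948 = -6604*1/24948 = -1651/6237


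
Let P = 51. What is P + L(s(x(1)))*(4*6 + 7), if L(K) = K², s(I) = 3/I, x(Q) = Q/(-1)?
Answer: 330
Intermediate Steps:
x(Q) = -Q (x(Q) = Q*(-1) = -Q)
P + L(s(x(1)))*(4*6 + 7) = 51 + (3/((-1*1)))²*(4*6 + 7) = 51 + (3/(-1))²*(24 + 7) = 51 + (3*(-1))²*31 = 51 + (-3)²*31 = 51 + 9*31 = 51 + 279 = 330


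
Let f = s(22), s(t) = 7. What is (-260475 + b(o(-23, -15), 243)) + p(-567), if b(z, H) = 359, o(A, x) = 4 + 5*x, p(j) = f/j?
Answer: -21069397/81 ≈ -2.6012e+5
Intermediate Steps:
f = 7
p(j) = 7/j
(-260475 + b(o(-23, -15), 243)) + p(-567) = (-260475 + 359) + 7/(-567) = -260116 + 7*(-1/567) = -260116 - 1/81 = -21069397/81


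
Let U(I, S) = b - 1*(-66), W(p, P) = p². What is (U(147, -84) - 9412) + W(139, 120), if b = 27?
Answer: 10002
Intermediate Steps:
U(I, S) = 93 (U(I, S) = 27 - 1*(-66) = 27 + 66 = 93)
(U(147, -84) - 9412) + W(139, 120) = (93 - 9412) + 139² = -9319 + 19321 = 10002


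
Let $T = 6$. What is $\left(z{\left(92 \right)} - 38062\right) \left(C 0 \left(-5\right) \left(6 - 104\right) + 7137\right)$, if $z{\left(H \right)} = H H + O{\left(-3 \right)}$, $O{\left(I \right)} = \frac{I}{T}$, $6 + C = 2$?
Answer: $- \frac{422488989}{2} \approx -2.1124 \cdot 10^{8}$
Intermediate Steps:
$C = -4$ ($C = -6 + 2 = -4$)
$O{\left(I \right)} = \frac{I}{6}$
$z{\left(H \right)} = - \frac{1}{2} + H^{2}$ ($z{\left(H \right)} = H H + \frac{1}{6} \left(-3\right) = H^{2} - \frac{1}{2} = - \frac{1}{2} + H^{2}$)
$\left(z{\left(92 \right)} - 38062\right) \left(C 0 \left(-5\right) \left(6 - 104\right) + 7137\right) = \left(\left(- \frac{1}{2} + 92^{2}\right) - 38062\right) \left(\left(-4\right) 0 \left(-5\right) \left(6 - 104\right) + 7137\right) = \left(\left(- \frac{1}{2} + 8464\right) - 38062\right) \left(0 \left(-5\right) \left(-98\right) + 7137\right) = \left(\frac{16927}{2} - 38062\right) \left(0 \left(-98\right) + 7137\right) = - \frac{59197 \left(0 + 7137\right)}{2} = \left(- \frac{59197}{2}\right) 7137 = - \frac{422488989}{2}$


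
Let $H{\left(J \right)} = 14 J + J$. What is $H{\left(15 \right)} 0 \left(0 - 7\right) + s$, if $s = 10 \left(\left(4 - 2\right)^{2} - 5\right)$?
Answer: $-10$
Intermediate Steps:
$H{\left(J \right)} = 15 J$
$s = -10$ ($s = 10 \left(2^{2} - 5\right) = 10 \left(4 - 5\right) = 10 \left(-1\right) = -10$)
$H{\left(15 \right)} 0 \left(0 - 7\right) + s = 15 \cdot 15 \cdot 0 \left(0 - 7\right) - 10 = 225 \cdot 0 \left(-7\right) - 10 = 225 \cdot 0 - 10 = 0 - 10 = -10$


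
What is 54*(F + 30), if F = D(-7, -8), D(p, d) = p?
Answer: 1242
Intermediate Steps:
F = -7
54*(F + 30) = 54*(-7 + 30) = 54*23 = 1242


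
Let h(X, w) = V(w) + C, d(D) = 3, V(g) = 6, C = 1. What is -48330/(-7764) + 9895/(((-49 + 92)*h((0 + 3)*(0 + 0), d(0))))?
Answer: 15228685/389494 ≈ 39.099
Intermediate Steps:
h(X, w) = 7 (h(X, w) = 6 + 1 = 7)
-48330/(-7764) + 9895/(((-49 + 92)*h((0 + 3)*(0 + 0), d(0)))) = -48330/(-7764) + 9895/(((-49 + 92)*7)) = -48330*(-1/7764) + 9895/((43*7)) = 8055/1294 + 9895/301 = 15228685/389494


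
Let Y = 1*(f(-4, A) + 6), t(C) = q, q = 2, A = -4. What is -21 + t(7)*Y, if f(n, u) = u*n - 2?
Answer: 19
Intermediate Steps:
f(n, u) = -2 + n*u (f(n, u) = n*u - 2 = -2 + n*u)
t(C) = 2
Y = 20 (Y = 1*((-2 - 4*(-4)) + 6) = 1*((-2 + 16) + 6) = 1*(14 + 6) = 1*20 = 20)
-21 + t(7)*Y = -21 + 2*20 = -21 + 40 = 19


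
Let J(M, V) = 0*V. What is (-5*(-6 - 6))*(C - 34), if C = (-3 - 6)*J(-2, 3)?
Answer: -2040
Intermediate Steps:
J(M, V) = 0
C = 0 (C = (-3 - 6)*0 = -9*0 = 0)
(-5*(-6 - 6))*(C - 34) = (-5*(-6 - 6))*(0 - 34) = -5*(-12)*(-34) = 60*(-34) = -2040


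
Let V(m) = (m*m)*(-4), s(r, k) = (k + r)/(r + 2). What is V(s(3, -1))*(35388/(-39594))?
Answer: 94368/164975 ≈ 0.57201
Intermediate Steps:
s(r, k) = (k + r)/(2 + r)
V(m) = -4*m² (V(m) = m²*(-4) = -4*m²)
V(s(3, -1))*(35388/(-39594)) = (-4*(-1 + 3)²/(2 + 3)²)*(35388/(-39594)) = (-4*(2/5)²)*(35388*(-1/39594)) = -4*((⅕)*2)²*(-5898/6599) = -4*(⅖)²*(-5898/6599) = -4*4/25*(-5898/6599) = -16/25*(-5898/6599) = 94368/164975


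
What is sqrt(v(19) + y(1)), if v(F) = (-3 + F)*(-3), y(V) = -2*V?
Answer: 5*I*sqrt(2) ≈ 7.0711*I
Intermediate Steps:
v(F) = 9 - 3*F
sqrt(v(19) + y(1)) = sqrt((9 - 3*19) - 2*1) = sqrt((9 - 57) - 2) = sqrt(-48 - 2) = sqrt(-50) = 5*I*sqrt(2)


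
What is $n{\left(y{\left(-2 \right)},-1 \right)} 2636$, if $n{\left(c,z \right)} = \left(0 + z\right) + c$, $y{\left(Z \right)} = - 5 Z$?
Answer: $23724$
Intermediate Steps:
$n{\left(c,z \right)} = c + z$ ($n{\left(c,z \right)} = z + c = c + z$)
$n{\left(y{\left(-2 \right)},-1 \right)} 2636 = \left(\left(-5\right) \left(-2\right) - 1\right) 2636 = \left(10 - 1\right) 2636 = 9 \cdot 2636 = 23724$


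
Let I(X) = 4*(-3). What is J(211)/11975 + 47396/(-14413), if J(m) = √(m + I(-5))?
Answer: -47396/14413 + √199/11975 ≈ -3.2872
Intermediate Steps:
I(X) = -12
J(m) = √(-12 + m) (J(m) = √(m - 12) = √(-12 + m))
J(211)/11975 + 47396/(-14413) = √(-12 + 211)/11975 + 47396/(-14413) = √199*(1/11975) + 47396*(-1/14413) = √199/11975 - 47396/14413 = -47396/14413 + √199/11975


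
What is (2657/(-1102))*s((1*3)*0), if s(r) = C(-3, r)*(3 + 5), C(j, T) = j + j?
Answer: 63768/551 ≈ 115.73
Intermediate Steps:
C(j, T) = 2*j
s(r) = -48 (s(r) = (2*(-3))*(3 + 5) = -6*8 = -48)
(2657/(-1102))*s((1*3)*0) = (2657/(-1102))*(-48) = (2657*(-1/1102))*(-48) = -2657/1102*(-48) = 63768/551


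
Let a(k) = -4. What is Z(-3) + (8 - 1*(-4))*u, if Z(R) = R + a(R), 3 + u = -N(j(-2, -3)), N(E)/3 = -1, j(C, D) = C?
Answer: -7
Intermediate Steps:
N(E) = -3 (N(E) = 3*(-1) = -3)
u = 0 (u = -3 - 1*(-3) = -3 + 3 = 0)
Z(R) = -4 + R (Z(R) = R - 4 = -4 + R)
Z(-3) + (8 - 1*(-4))*u = (-4 - 3) + (8 - 1*(-4))*0 = -7 + (8 + 4)*0 = -7 + 12*0 = -7 + 0 = -7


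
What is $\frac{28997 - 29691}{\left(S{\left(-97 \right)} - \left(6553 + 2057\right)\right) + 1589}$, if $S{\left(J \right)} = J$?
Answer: $\frac{347}{3559} \approx 0.097499$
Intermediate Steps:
$\frac{28997 - 29691}{\left(S{\left(-97 \right)} - \left(6553 + 2057\right)\right) + 1589} = \frac{28997 - 29691}{\left(-97 - \left(6553 + 2057\right)\right) + 1589} = - \frac{694}{\left(-97 - 8610\right) + 1589} = - \frac{694}{-8707 + 1589} = - \frac{694}{-7118} = \left(-694\right) \left(- \frac{1}{7118}\right) = \frac{347}{3559}$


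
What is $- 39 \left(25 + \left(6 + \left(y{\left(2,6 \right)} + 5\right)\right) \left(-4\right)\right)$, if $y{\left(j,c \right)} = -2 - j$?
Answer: $117$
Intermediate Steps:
$- 39 \left(25 + \left(6 + \left(y{\left(2,6 \right)} + 5\right)\right) \left(-4\right)\right) = - 39 \left(25 + \left(6 + \left(\left(-2 - 2\right) + 5\right)\right) \left(-4\right)\right) = - 39 \left(25 + \left(6 + \left(-4 + 5\right)\right) \left(-4\right)\right) = - 39 \left(25 + \left(6 + 1\right) \left(-4\right)\right) = - 39 \left(25 + 7 \left(-4\right)\right) = - 39 \left(25 - 28\right) = \left(-39\right) \left(-3\right) = 117$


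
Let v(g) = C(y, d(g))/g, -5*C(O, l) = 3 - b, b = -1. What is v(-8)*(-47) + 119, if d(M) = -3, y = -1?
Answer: 1143/10 ≈ 114.30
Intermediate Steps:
C(O, l) = -⅘ (C(O, l) = -(3 - 1*(-1))/5 = -(3 + 1)/5 = -⅕*4 = -⅘)
v(g) = -4/(5*g)
v(-8)*(-47) + 119 = -⅘/(-8)*(-47) + 119 = -⅘*(-⅛)*(-47) + 119 = (⅒)*(-47) + 119 = -47/10 + 119 = 1143/10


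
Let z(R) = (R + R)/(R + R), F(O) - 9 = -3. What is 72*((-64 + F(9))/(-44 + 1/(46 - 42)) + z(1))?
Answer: 29304/175 ≈ 167.45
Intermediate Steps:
F(O) = 6 (F(O) = 9 - 3 = 6)
z(R) = 1 (z(R) = (2*R)/((2*R)) = (2*R)*(1/(2*R)) = 1)
72*((-64 + F(9))/(-44 + 1/(46 - 42)) + z(1)) = 72*((-64 + 6)/(-44 + 1/(46 - 42)) + 1) = 72*(-58/(-44 + 1/4) + 1) = 72*(-58/(-44 + ¼) + 1) = 72*(-58/(-175/4) + 1) = 72*(-58*(-4/175) + 1) = 72*(232/175 + 1) = 72*(407/175) = 29304/175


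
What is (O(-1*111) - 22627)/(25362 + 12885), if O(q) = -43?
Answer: -22670/38247 ≈ -0.59273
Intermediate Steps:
(O(-1*111) - 22627)/(25362 + 12885) = (-43 - 22627)/(25362 + 12885) = -22670/38247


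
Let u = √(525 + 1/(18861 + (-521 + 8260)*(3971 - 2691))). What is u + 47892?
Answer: 47892 + √51713170906354306/9924781 ≈ 47915.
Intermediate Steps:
u = √51713170906354306/9924781 (u = √(525 + 1/(18861 + 7739*1280)) = √(525 + 1/(18861 + 9905920)) = √(525 + 1/9924781) = √(5210510026/9924781) = √51713170906354306/9924781 ≈ 22.913)
u + 47892 = √51713170906354306/9924781 + 47892 = 47892 + √51713170906354306/9924781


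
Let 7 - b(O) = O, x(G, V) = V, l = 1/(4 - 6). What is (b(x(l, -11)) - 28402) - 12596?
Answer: -40980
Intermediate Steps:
l = -½ (l = 1/(-2) = -½ ≈ -0.50000)
b(O) = 7 - O
(b(x(l, -11)) - 28402) - 12596 = ((7 - 1*(-11)) - 28402) - 12596 = ((7 + 11) - 28402) - 12596 = (18 - 28402) - 12596 = -28384 - 12596 = -40980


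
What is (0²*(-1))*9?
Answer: 0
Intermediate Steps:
(0²*(-1))*9 = (0*(-1))*9 = 0*9 = 0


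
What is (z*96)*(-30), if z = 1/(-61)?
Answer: 2880/61 ≈ 47.213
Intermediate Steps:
z = -1/61 ≈ -0.016393
(z*96)*(-30) = -1/61*96*(-30) = -96/61*(-30) = 2880/61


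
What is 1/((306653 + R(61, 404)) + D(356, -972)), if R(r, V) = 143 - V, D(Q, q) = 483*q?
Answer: -1/163084 ≈ -6.1318e-6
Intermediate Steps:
1/((306653 + R(61, 404)) + D(356, -972)) = 1/((306653 + (143 - 1*404)) + 483*(-972)) = 1/((306653 + (143 - 404)) - 469476) = 1/((306653 - 261) - 469476) = 1/(306392 - 469476) = 1/(-163084) = -1/163084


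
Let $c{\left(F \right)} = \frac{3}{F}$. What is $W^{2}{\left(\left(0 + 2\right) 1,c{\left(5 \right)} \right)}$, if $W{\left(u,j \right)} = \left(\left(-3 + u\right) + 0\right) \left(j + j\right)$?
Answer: $\frac{36}{25} \approx 1.44$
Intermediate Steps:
$W{\left(u,j \right)} = 2 j \left(-3 + u\right)$ ($W{\left(u,j \right)} = \left(-3 + u\right) 2 j = 2 j \left(-3 + u\right)$)
$W^{2}{\left(\left(0 + 2\right) 1,c{\left(5 \right)} \right)} = \left(2 \cdot \frac{3}{5} \left(-3 + \left(0 + 2\right) 1\right)\right)^{2} = \left(2 \cdot 3 \cdot \frac{1}{5} \left(-3 + 2 \cdot 1\right)\right)^{2} = \left(2 \cdot \frac{3}{5} \left(-3 + 2\right)\right)^{2} = \left(2 \cdot \frac{3}{5} \left(-1\right)\right)^{2} = \left(- \frac{6}{5}\right)^{2} = \frac{36}{25}$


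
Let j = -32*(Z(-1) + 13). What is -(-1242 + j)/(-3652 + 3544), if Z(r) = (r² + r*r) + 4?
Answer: -925/54 ≈ -17.130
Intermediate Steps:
Z(r) = 4 + 2*r² (Z(r) = (r² + r²) + 4 = 2*r² + 4 = 4 + 2*r²)
j = -608 (j = -32*((4 + 2*(-1)²) + 13) = -32*((4 + 2*1) + 13) = -32*((4 + 2) + 13) = -32*(6 + 13) = -32*19 = -608)
-(-1242 + j)/(-3652 + 3544) = -(-1242 - 608)/(-3652 + 3544) = -(-1850)/(-108) = -(-1850)*(-1)/108 = -1*925/54 = -925/54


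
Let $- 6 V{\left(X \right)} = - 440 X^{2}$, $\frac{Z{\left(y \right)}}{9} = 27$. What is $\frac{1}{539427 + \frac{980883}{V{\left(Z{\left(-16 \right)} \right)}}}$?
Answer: $\frac{160380}{86513338589} \approx 1.8538 \cdot 10^{-6}$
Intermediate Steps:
$Z{\left(y \right)} = 243$ ($Z{\left(y \right)} = 9 \cdot 27 = 243$)
$V{\left(X \right)} = \frac{220 X^{2}}{3}$ ($V{\left(X \right)} = - \frac{\left(-440\right) X^{2}}{6} = \frac{220 X^{2}}{3}$)
$\frac{1}{539427 + \frac{980883}{V{\left(Z{\left(-16 \right)} \right)}}} = \frac{1}{539427 + \frac{980883}{\frac{220}{3} \cdot 243^{2}}} = \frac{1}{539427 + \frac{980883}{\frac{220}{3} \cdot 59049}} = \frac{1}{539427 + \frac{980883}{4330260}} = \frac{1}{539427 + 980883 \cdot \frac{1}{4330260}} = \frac{1}{539427 + \frac{36329}{160380}} = \frac{1}{\frac{86513338589}{160380}} = \frac{160380}{86513338589}$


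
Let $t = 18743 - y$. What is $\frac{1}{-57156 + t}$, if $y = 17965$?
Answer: $- \frac{1}{56378} \approx -1.7737 \cdot 10^{-5}$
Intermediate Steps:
$t = 778$ ($t = 18743 - 17965 = 778$)
$\frac{1}{-57156 + t} = \frac{1}{-57156 + 778} = \frac{1}{-56378} = - \frac{1}{56378}$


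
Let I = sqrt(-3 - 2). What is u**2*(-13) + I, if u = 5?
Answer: -325 + I*sqrt(5) ≈ -325.0 + 2.2361*I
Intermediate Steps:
I = I*sqrt(5) (I = sqrt(-5) = I*sqrt(5) ≈ 2.2361*I)
u**2*(-13) + I = 5**2*(-13) + I*sqrt(5) = 25*(-13) + I*sqrt(5) = -325 + I*sqrt(5)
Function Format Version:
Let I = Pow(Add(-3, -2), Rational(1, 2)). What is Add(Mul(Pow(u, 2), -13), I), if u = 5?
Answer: Add(-325, Mul(I, Pow(5, Rational(1, 2)))) ≈ Add(-325.00, Mul(2.2361, I))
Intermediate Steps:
I = Mul(I, Pow(5, Rational(1, 2))) (I = Pow(-5, Rational(1, 2)) = Mul(I, Pow(5, Rational(1, 2))) ≈ Mul(2.2361, I))
Add(Mul(Pow(u, 2), -13), I) = Add(Mul(Pow(5, 2), -13), Mul(I, Pow(5, Rational(1, 2)))) = Add(Mul(25, -13), Mul(I, Pow(5, Rational(1, 2)))) = Add(-325, Mul(I, Pow(5, Rational(1, 2))))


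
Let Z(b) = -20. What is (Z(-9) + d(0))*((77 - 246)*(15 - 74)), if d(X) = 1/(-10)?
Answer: -2004171/10 ≈ -2.0042e+5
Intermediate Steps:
d(X) = -⅒
(Z(-9) + d(0))*((77 - 246)*(15 - 74)) = (-20 - ⅒)*((77 - 246)*(15 - 74)) = -(-33969)*(-59)/10 = -201/10*9971 = -2004171/10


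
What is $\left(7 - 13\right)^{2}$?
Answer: $36$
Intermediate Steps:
$\left(7 - 13\right)^{2} = \left(-6\right)^{2} = 36$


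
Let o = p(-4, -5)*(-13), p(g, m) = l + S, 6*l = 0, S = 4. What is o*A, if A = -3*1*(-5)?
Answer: -780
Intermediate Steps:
l = 0 (l = (⅙)*0 = 0)
A = 15 (A = -3*(-5) = 15)
p(g, m) = 4 (p(g, m) = 0 + 4 = 4)
o = -52 (o = 4*(-13) = -52)
o*A = -52*15 = -780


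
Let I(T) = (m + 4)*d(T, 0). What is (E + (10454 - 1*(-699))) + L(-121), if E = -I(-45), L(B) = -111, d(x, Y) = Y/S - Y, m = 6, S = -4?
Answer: 11042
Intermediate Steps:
d(x, Y) = -5*Y/4 (d(x, Y) = Y/(-4) - Y = Y*(-1/4) - Y = -Y/4 - Y = -5*Y/4)
I(T) = 0 (I(T) = (6 + 4)*(-5/4*0) = 10*0 = 0)
E = 0 (E = -1*0 = 0)
(E + (10454 - 1*(-699))) + L(-121) = (0 + (10454 - 1*(-699))) - 111 = (0 + (10454 + 699)) - 111 = (0 + 11153) - 111 = 11153 - 111 = 11042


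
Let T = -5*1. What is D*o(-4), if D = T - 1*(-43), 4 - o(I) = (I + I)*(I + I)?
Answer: -2280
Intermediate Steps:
T = -5
o(I) = 4 - 4*I² (o(I) = 4 - (I + I)*(I + I) = 4 - 2*I*2*I = 4 - 4*I²)
D = 38 (D = -5 - 1*(-43) = -5 + 43 = 38)
D*o(-4) = 38*(4 - 4*(-4)²) = 38*(4 - 4*16) = 38*(4 - 64) = 38*(-60) = -2280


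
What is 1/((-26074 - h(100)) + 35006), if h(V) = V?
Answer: 1/8832 ≈ 0.00011322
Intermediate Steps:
1/((-26074 - h(100)) + 35006) = 1/((-26074 - 1*100) + 35006) = 1/((-26074 - 100) + 35006) = 1/(-26174 + 35006) = 1/8832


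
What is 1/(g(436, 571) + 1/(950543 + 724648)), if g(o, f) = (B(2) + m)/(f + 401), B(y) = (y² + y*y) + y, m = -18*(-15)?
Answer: 135690471/39087871 ≈ 3.4714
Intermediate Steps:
m = 270
B(y) = y + 2*y² (B(y) = (y² + y²) + y = 2*y² + y = y + 2*y²)
g(o, f) = 280/(401 + f) (g(o, f) = (2*(1 + 2*2) + 270)/(f + 401) = (2*(1 + 4) + 270)/(401 + f) = (2*5 + 270)/(401 + f) = (10 + 270)/(401 + f) = 280/(401 + f))
1/(g(436, 571) + 1/(950543 + 724648)) = 1/(280/(401 + 571) + 1/(950543 + 724648)) = 1/(280/972 + 1/1675191) = 1/(280*(1/972) + 1/1675191) = 1/(70/243 + 1/1675191) = 1/(39087871/135690471) = 135690471/39087871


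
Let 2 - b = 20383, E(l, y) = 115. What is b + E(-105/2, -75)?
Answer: -20266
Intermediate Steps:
b = -20381 (b = 2 - 1*20383 = 2 - 20383 = -20381)
b + E(-105/2, -75) = -20381 + 115 = -20266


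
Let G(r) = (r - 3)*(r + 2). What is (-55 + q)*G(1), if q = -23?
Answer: 468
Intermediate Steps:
G(r) = (-3 + r)*(2 + r)
(-55 + q)*G(1) = (-55 - 23)*(-6 + 1² - 1*1) = -78*(-6 + 1 - 1) = -78*(-6) = 468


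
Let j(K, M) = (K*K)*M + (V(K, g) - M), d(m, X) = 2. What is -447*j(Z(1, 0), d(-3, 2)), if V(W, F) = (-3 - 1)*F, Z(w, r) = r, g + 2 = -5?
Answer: -11622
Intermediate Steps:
g = -7 (g = -2 - 5 = -7)
V(W, F) = -4*F
j(K, M) = 28 - M + M*K² (j(K, M) = (K*K)*M + (-4*(-7) - M) = K²*M + (28 - M) = M*K² + (28 - M) = 28 - M + M*K²)
-447*j(Z(1, 0), d(-3, 2)) = -447*(28 - 1*2 + 2*0²) = -447*(28 - 2 + 2*0) = -447*(28 - 2 + 0) = -447*26 = -11622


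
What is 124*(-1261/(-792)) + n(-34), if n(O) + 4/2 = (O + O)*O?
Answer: 496471/198 ≈ 2507.4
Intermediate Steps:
n(O) = -2 + 2*O**2 (n(O) = -2 + (O + O)*O = -2 + (2*O)*O = -2 + 2*O**2)
124*(-1261/(-792)) + n(-34) = 124*(-1261/(-792)) + (-2 + 2*(-34)**2) = 124*(-1261*(-1/792)) + (-2 + 2*1156) = 124*(1261/792) + (-2 + 2312) = 39091/198 + 2310 = 496471/198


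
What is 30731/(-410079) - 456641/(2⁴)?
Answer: -187259376335/6561264 ≈ -28540.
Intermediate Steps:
30731/(-410079) - 456641/(2⁴) = 30731*(-1/410079) - 456641/16 = -30731/410079 - 456641*1/16 = -30731/410079 - 456641/16 = -187259376335/6561264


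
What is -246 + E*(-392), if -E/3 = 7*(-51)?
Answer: -420078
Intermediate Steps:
E = 1071 (E = -21*(-51) = -3*(-357) = 1071)
-246 + E*(-392) = -246 + 1071*(-392) = -246 - 419832 = -420078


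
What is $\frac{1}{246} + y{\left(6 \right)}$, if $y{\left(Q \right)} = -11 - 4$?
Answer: $- \frac{3689}{246} \approx -14.996$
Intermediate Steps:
$y{\left(Q \right)} = -15$
$\frac{1}{246} + y{\left(6 \right)} = \frac{1}{246} - 15 = - \frac{3689}{246}$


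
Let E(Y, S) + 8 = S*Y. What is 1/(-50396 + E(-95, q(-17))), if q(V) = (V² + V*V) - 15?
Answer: -1/103889 ≈ -9.6257e-6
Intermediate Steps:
q(V) = -15 + 2*V² (q(V) = (V² + V²) - 15 = 2*V² - 15 = -15 + 2*V²)
E(Y, S) = -8 + S*Y
1/(-50396 + E(-95, q(-17))) = 1/(-50396 + (-8 + (-15 + 2*(-17)²)*(-95))) = 1/(-50396 + (-8 + (-15 + 2*289)*(-95))) = 1/(-50396 + (-8 + (-15 + 578)*(-95))) = 1/(-50396 + (-8 + 563*(-95))) = 1/(-50396 + (-8 - 53485)) = 1/(-50396 - 53493) = 1/(-103889) = -1/103889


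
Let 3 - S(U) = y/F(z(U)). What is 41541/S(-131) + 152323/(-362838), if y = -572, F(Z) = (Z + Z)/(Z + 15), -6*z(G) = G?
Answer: 1964829999421/23076133962 ≈ 85.146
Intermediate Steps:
z(G) = -G/6
F(Z) = 2*Z/(15 + Z) (F(Z) = (2*Z)/(15 + Z) = 2*Z/(15 + Z))
S(U) = 3 - 1716*(15 - U/6)/U (S(U) = 3 - (-572)/(2*(-U/6)/(15 - U/6)) = 3 - (-572)/((-U/(3*(15 - U/6)))) = 3 - (-572)*(-3*(15 - U/6)/U) = 3 - 1716*(15 - U/6)/U)
41541/S(-131) + 152323/(-362838) = 41541/(289 - 25740/(-131)) + 152323/(-362838) = 41541/(289 - 25740*(-1/131)) + 152323*(-1/362838) = 41541/(289 + 25740/131) - 152323/362838 = 41541/(63599/131) - 152323/362838 = 41541*(131/63599) - 152323/362838 = 5441871/63599 - 152323/362838 = 1964829999421/23076133962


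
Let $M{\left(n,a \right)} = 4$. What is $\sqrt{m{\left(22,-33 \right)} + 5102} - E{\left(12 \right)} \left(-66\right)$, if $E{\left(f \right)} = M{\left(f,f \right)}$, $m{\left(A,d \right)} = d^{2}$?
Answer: $264 + \sqrt{6191} \approx 342.68$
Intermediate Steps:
$E{\left(f \right)} = 4$
$\sqrt{m{\left(22,-33 \right)} + 5102} - E{\left(12 \right)} \left(-66\right) = \sqrt{\left(-33\right)^{2} + 5102} - 4 \left(-66\right) = \sqrt{1089 + 5102} - -264 = \sqrt{6191} + 264 = 264 + \sqrt{6191}$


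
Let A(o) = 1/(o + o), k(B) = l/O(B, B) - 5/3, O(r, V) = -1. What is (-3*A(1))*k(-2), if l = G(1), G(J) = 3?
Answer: 7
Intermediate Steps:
l = 3
k(B) = -14/3 (k(B) = 3/(-1) - 5/3 = 3*(-1) - 5*⅓ = -3 - 5/3 = -14/3)
A(o) = 1/(2*o)
(-3*A(1))*k(-2) = -3/(2*1)*(-14/3) = -3/2*(-14/3) = 7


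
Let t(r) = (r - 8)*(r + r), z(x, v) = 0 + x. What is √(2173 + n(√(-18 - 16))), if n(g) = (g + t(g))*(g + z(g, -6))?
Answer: √(3193 - 136*I*√34) ≈ 56.934 - 6.9643*I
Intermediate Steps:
z(x, v) = x
t(r) = 2*r*(-8 + r) (t(r) = (-8 + r)*(2*r) = 2*r*(-8 + r))
n(g) = 2*g*(g + 2*g*(-8 + g)) (n(g) = (g + 2*g*(-8 + g))*(g + g) = (g + 2*g*(-8 + g))*(2*g) = 2*g*(g + 2*g*(-8 + g)))
√(2173 + n(√(-18 - 16))) = √(2173 + (√(-18 - 16))²*(-30 + 4*√(-18 - 16))) = √(2173 + (√(-34))²*(-30 + 4*√(-34))) = √(2173 + (I*√34)²*(-30 + 4*(I*√34))) = √(2173 - 34*(-30 + 4*I*√34)) = √(2173 + (1020 - 136*I*√34)) = √(3193 - 136*I*√34)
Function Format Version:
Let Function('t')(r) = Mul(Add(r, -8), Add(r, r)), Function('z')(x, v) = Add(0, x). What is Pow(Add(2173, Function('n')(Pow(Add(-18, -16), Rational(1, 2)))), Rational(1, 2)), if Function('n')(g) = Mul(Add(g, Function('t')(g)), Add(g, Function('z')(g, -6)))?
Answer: Pow(Add(3193, Mul(-136, I, Pow(34, Rational(1, 2)))), Rational(1, 2)) ≈ Add(56.934, Mul(-6.9643, I))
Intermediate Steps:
Function('z')(x, v) = x
Function('t')(r) = Mul(2, r, Add(-8, r)) (Function('t')(r) = Mul(Add(-8, r), Mul(2, r)) = Mul(2, r, Add(-8, r)))
Function('n')(g) = Mul(2, g, Add(g, Mul(2, g, Add(-8, g)))) (Function('n')(g) = Mul(Add(g, Mul(2, g, Add(-8, g))), Add(g, g)) = Mul(Add(g, Mul(2, g, Add(-8, g))), Mul(2, g)) = Mul(2, g, Add(g, Mul(2, g, Add(-8, g)))))
Pow(Add(2173, Function('n')(Pow(Add(-18, -16), Rational(1, 2)))), Rational(1, 2)) = Pow(Add(2173, Mul(Pow(Pow(Add(-18, -16), Rational(1, 2)), 2), Add(-30, Mul(4, Pow(Add(-18, -16), Rational(1, 2)))))), Rational(1, 2)) = Pow(Add(2173, Mul(Pow(Pow(-34, Rational(1, 2)), 2), Add(-30, Mul(4, Pow(-34, Rational(1, 2)))))), Rational(1, 2)) = Pow(Add(2173, Mul(Pow(Mul(I, Pow(34, Rational(1, 2))), 2), Add(-30, Mul(4, Mul(I, Pow(34, Rational(1, 2))))))), Rational(1, 2)) = Pow(Add(2173, Mul(-34, Add(-30, Mul(4, I, Pow(34, Rational(1, 2)))))), Rational(1, 2)) = Pow(Add(2173, Add(1020, Mul(-136, I, Pow(34, Rational(1, 2))))), Rational(1, 2)) = Pow(Add(3193, Mul(-136, I, Pow(34, Rational(1, 2)))), Rational(1, 2))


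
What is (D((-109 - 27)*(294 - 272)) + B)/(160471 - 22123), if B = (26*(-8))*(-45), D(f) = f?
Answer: 1592/34587 ≈ 0.046029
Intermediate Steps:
B = 9360 (B = -208*(-45) = 9360)
(D((-109 - 27)*(294 - 272)) + B)/(160471 - 22123) = ((-109 - 27)*(294 - 272) + 9360)/(160471 - 22123) = (-136*22 + 9360)/138348 = (-2992 + 9360)*(1/138348) = 6368*(1/138348) = 1592/34587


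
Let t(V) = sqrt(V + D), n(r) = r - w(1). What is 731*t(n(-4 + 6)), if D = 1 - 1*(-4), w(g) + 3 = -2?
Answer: 1462*sqrt(3) ≈ 2532.3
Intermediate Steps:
w(g) = -5 (w(g) = -3 - 2 = -5)
D = 5 (D = 1 + 4 = 5)
n(r) = 5 + r (n(r) = r - 1*(-5) = r + 5 = 5 + r)
t(V) = sqrt(5 + V) (t(V) = sqrt(V + 5) = sqrt(5 + V))
731*t(n(-4 + 6)) = 731*sqrt(5 + (5 + (-4 + 6))) = 731*sqrt(5 + (5 + 2)) = 731*sqrt(5 + 7) = 731*sqrt(12) = 731*(2*sqrt(3)) = 1462*sqrt(3)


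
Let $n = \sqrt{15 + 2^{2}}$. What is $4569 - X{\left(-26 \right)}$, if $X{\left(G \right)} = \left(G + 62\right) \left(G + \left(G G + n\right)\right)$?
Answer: $-18831 - 36 \sqrt{19} \approx -18988.0$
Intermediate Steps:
$n = \sqrt{19}$ ($n = \sqrt{15 + 4} = \sqrt{19} \approx 4.3589$)
$X{\left(G \right)} = \left(62 + G\right) \left(G + \sqrt{19} + G^{2}\right)$ ($X{\left(G \right)} = \left(G + 62\right) \left(G + \left(G G + \sqrt{19}\right)\right) = \left(62 + G\right) \left(G + \left(G^{2} + \sqrt{19}\right)\right) = \left(62 + G\right) \left(G + \left(\sqrt{19} + G^{2}\right)\right) = \left(62 + G\right) \left(G + \sqrt{19} + G^{2}\right)$)
$4569 - X{\left(-26 \right)} = 4569 - \left(\left(-26\right)^{3} + 62 \left(-26\right) + 62 \sqrt{19} + 63 \left(-26\right)^{2} - 26 \sqrt{19}\right) = 4569 - \left(-17576 - 1612 + 62 \sqrt{19} + 63 \cdot 676 - 26 \sqrt{19}\right) = 4569 - \left(-17576 - 1612 + 62 \sqrt{19} + 42588 - 26 \sqrt{19}\right) = 4569 - \left(23400 + 36 \sqrt{19}\right) = -18831 - 36 \sqrt{19}$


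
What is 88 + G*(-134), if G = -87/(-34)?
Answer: -4333/17 ≈ -254.88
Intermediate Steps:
G = 87/34 (G = -87*(-1/34) = 87/34 ≈ 2.5588)
88 + G*(-134) = 88 + (87/34)*(-134) = 88 - 5829/17 = -4333/17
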